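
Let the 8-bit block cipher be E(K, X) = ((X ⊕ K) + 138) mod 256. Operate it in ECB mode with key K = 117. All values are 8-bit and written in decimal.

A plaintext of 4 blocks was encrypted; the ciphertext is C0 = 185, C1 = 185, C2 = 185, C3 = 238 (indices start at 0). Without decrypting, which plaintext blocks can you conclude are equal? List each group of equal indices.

ECB encrypts each block independently with the same key, so equal ciphertext blocks imply equal plaintext blocks.
C0 = C1 = C2 = 185, so P0 = P1 = P2.

P0 = P1 = P2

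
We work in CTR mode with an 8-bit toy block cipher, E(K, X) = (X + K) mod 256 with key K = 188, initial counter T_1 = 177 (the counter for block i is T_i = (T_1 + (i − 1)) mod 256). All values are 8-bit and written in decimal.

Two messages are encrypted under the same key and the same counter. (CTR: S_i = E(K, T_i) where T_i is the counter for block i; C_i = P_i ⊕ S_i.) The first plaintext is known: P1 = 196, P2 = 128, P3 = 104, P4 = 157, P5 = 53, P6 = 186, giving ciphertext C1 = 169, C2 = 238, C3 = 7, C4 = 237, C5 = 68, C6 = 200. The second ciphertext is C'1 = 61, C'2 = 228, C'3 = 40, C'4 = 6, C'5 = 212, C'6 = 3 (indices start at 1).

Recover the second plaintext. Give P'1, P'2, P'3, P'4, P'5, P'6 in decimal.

In CTR with a reused counter, both messages share the same keystream S_i, so C_i ⊕ C'_i = P_i ⊕ P'_i and thus P'_i = P_i ⊕ C_i ⊕ C'_i.
P'1: 196 ⊕ 169 ⊕ 61 = 80.
P'2: 128 ⊕ 238 ⊕ 228 = 138.
P'3: 104 ⊕ 7 ⊕ 40 = 71.
P'4: 157 ⊕ 237 ⊕ 6 = 118.
P'5: 53 ⊕ 68 ⊕ 212 = 165.
P'6: 186 ⊕ 200 ⊕ 3 = 113.

P'1 = 80, P'2 = 138, P'3 = 71, P'4 = 118, P'5 = 165, P'6 = 113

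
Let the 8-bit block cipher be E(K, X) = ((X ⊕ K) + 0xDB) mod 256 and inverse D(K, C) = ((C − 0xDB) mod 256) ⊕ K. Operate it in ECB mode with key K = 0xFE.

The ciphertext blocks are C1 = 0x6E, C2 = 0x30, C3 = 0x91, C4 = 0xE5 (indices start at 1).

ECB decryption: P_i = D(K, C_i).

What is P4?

P4: D(K, 0xE5) = 0xF4.

P4 = 0xF4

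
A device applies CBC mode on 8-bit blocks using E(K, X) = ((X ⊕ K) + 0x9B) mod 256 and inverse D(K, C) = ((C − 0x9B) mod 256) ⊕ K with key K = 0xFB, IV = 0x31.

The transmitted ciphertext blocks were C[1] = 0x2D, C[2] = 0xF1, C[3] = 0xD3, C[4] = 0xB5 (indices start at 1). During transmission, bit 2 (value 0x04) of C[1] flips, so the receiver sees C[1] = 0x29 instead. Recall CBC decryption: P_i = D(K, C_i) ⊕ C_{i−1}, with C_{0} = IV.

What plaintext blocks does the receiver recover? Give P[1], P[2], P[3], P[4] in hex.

Only C[1] changed, to 0x29. In CBC, a change in C_i garbles P_i and flips the same bit in P_{i+1}. Decrypting the received ciphertext:
P[1]: D(K, 0x29) = 0x75; 0x75 ⊕ 0x31 = 0x44.
P[2]: D(K, 0xF1) = 0xAD; 0xAD ⊕ 0x29 = 0x84.
P[3]: D(K, 0xD3) = 0xC3; 0xC3 ⊕ 0xF1 = 0x32.
P[4]: D(K, 0xB5) = 0xE1; 0xE1 ⊕ 0xD3 = 0x32.
Blocks that differ from the original plaintext: P[1], P[2].

P[1] = 0x44, P[2] = 0x84, P[3] = 0x32, P[4] = 0x32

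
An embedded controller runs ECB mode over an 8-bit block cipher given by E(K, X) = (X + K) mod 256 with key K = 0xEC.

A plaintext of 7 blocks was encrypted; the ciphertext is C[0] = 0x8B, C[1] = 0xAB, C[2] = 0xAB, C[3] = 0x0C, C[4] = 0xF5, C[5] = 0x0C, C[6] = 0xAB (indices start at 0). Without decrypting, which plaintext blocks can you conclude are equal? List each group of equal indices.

ECB encrypts each block independently with the same key, so equal ciphertext blocks imply equal plaintext blocks.
C[1] = C[2] = C[6] = 0xAB, so P[1] = P[2] = P[6].
C[3] = C[5] = 0x0C, so P[3] = P[5].

P[1] = P[2] = P[6]; P[3] = P[5]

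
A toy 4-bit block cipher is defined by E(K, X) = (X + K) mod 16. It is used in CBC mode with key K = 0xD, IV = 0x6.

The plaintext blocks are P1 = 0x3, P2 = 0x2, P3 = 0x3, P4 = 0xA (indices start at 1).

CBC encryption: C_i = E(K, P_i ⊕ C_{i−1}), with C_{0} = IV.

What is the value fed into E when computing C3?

C1: P1 ⊕ 0x6 = 0x5; E(K, 0x5) = 0x2.
C2: P2 ⊕ 0x2 = 0x0; E(K, 0x0) = 0xD.
C3: P3 ⊕ 0xD = 0xE; E(K, 0xE) = 0xB.
So the input to E for block 3 is 0xE.

0xE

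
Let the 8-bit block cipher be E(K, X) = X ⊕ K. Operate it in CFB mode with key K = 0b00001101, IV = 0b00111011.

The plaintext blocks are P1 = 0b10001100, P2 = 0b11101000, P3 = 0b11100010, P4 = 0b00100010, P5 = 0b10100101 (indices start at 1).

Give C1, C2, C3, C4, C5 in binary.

CFB encryption: C_i = P_i ⊕ E(K, C_{i−1}), with C_{0} = IV.
C1: E(K, 0b00111011) = 0b00110110; 0b10001100 ⊕ 0b00110110 = 0b10111010.
C2: E(K, 0b10111010) = 0b10110111; 0b11101000 ⊕ 0b10110111 = 0b01011111.
C3: E(K, 0b01011111) = 0b01010010; 0b11100010 ⊕ 0b01010010 = 0b10110000.
C4: E(K, 0b10110000) = 0b10111101; 0b00100010 ⊕ 0b10111101 = 0b10011111.
C5: E(K, 0b10011111) = 0b10010010; 0b10100101 ⊕ 0b10010010 = 0b00110111.

C1 = 0b10111010, C2 = 0b01011111, C3 = 0b10110000, C4 = 0b10011111, C5 = 0b00110111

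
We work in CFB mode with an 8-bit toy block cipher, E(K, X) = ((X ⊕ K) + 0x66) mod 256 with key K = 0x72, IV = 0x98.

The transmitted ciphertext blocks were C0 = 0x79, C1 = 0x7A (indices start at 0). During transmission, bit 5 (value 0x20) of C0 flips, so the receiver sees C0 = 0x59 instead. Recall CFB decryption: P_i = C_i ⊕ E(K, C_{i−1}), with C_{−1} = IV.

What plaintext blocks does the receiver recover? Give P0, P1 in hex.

Only C0 changed, to 0x59. In CFB, a change in C_i flips the same bit in P_i and garbles P_{i+1}. Decrypting the received ciphertext:
P0: E(K, 0x98) = 0x50; 0x59 ⊕ 0x50 = 0x09.
P1: E(K, 0x59) = 0x91; 0x7A ⊕ 0x91 = 0xEB.
Blocks that differ from the original plaintext: P0, P1.

P0 = 0x09, P1 = 0xEB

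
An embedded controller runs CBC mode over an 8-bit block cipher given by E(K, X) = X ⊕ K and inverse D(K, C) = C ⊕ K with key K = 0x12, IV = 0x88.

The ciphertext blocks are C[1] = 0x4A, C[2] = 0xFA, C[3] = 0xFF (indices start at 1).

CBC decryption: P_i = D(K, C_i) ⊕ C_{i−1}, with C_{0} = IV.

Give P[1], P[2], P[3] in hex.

P[1]: D(K, 0x4A) = 0x58; 0x58 ⊕ 0x88 = 0xD0.
P[2]: D(K, 0xFA) = 0xE8; 0xE8 ⊕ 0x4A = 0xA2.
P[3]: D(K, 0xFF) = 0xED; 0xED ⊕ 0xFA = 0x17.

P[1] = 0xD0, P[2] = 0xA2, P[3] = 0x17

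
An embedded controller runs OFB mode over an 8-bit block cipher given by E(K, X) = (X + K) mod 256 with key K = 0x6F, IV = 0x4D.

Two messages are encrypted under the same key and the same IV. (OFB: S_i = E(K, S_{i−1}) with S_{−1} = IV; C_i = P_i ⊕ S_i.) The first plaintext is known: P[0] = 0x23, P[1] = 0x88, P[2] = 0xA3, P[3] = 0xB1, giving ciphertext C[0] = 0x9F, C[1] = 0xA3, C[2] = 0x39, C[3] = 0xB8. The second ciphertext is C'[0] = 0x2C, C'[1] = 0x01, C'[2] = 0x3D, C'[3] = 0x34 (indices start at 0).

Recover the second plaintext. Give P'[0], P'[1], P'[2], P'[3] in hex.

In OFB with a reused IV, both messages share the same keystream S_i, so C_i ⊕ C'_i = P_i ⊕ P'_i and thus P'_i = P_i ⊕ C_i ⊕ C'_i.
P'[0]: 0x23 ⊕ 0x9F ⊕ 0x2C = 0x90.
P'[1]: 0x88 ⊕ 0xA3 ⊕ 0x01 = 0x2A.
P'[2]: 0xA3 ⊕ 0x39 ⊕ 0x3D = 0xA7.
P'[3]: 0xB1 ⊕ 0xB8 ⊕ 0x34 = 0x3D.

P'[0] = 0x90, P'[1] = 0x2A, P'[2] = 0xA7, P'[3] = 0x3D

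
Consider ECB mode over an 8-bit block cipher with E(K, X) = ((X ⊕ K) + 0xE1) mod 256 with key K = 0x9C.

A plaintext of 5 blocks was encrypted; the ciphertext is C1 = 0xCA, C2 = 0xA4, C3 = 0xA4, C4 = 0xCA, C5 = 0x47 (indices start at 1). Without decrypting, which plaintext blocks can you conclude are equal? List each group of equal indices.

P1 = P4; P2 = P3

ECB encrypts each block independently with the same key, so equal ciphertext blocks imply equal plaintext blocks.
C1 = C4 = 0xCA, so P1 = P4.
C2 = C3 = 0xA4, so P2 = P3.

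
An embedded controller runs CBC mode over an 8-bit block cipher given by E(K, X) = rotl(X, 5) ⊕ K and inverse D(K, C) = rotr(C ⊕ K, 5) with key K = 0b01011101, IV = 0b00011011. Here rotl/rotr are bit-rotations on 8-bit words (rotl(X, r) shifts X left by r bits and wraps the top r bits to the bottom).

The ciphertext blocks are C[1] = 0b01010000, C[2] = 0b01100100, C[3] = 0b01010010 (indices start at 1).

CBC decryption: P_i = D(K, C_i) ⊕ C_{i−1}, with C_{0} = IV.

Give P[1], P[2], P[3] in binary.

P[1] = 0b01110011, P[2] = 0b10011001, P[3] = 0b00011100

P[1]: D(K, 0b01010000) = 0b01101000; 0b01101000 ⊕ 0b00011011 = 0b01110011.
P[2]: D(K, 0b01100100) = 0b11001001; 0b11001001 ⊕ 0b01010000 = 0b10011001.
P[3]: D(K, 0b01010010) = 0b01111000; 0b01111000 ⊕ 0b01100100 = 0b00011100.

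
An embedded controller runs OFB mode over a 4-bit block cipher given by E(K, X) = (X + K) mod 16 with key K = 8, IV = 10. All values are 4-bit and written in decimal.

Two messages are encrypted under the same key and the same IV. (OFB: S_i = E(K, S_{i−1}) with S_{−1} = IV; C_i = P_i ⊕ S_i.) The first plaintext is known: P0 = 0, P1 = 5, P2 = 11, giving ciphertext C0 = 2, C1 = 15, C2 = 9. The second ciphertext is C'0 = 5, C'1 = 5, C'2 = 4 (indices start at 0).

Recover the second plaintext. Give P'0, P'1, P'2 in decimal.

In OFB with a reused IV, both messages share the same keystream S_i, so C_i ⊕ C'_i = P_i ⊕ P'_i and thus P'_i = P_i ⊕ C_i ⊕ C'_i.
P'0: 0 ⊕ 2 ⊕ 5 = 7.
P'1: 5 ⊕ 15 ⊕ 5 = 15.
P'2: 11 ⊕ 9 ⊕ 4 = 6.

P'0 = 7, P'1 = 15, P'2 = 6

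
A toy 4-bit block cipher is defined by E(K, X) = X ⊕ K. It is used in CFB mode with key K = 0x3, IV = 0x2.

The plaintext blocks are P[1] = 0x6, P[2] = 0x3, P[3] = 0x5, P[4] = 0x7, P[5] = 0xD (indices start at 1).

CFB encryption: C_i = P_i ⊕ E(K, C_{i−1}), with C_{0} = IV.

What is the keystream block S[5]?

0x6

C[1]: E(K, 0x2) = 0x1; 0x6 ⊕ 0x1 = 0x7.
C[2]: E(K, 0x7) = 0x4; 0x3 ⊕ 0x4 = 0x7.
C[3]: E(K, 0x7) = 0x4; 0x5 ⊕ 0x4 = 0x1.
C[4]: E(K, 0x1) = 0x2; 0x7 ⊕ 0x2 = 0x5.
C[5]: E(K, 0x5) = 0x6; 0xD ⊕ 0x6 = 0xB.
So S[5] = 0x6.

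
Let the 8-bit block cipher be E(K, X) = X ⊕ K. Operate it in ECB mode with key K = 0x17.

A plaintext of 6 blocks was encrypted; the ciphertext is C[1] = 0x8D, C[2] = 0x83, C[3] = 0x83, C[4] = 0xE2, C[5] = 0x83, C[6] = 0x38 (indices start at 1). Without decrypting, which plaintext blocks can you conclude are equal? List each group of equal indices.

P[2] = P[3] = P[5]

ECB encrypts each block independently with the same key, so equal ciphertext blocks imply equal plaintext blocks.
C[2] = C[3] = C[5] = 0x83, so P[2] = P[3] = P[5].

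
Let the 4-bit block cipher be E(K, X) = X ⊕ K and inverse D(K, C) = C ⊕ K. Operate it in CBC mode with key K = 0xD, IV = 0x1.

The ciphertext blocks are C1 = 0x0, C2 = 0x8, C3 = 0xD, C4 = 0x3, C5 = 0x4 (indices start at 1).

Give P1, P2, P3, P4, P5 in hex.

CBC decryption: P_i = D(K, C_i) ⊕ C_{i−1}, with C_{0} = IV.
P1: D(K, 0x0) = 0xD; 0xD ⊕ 0x1 = 0xC.
P2: D(K, 0x8) = 0x5; 0x5 ⊕ 0x0 = 0x5.
P3: D(K, 0xD) = 0x0; 0x0 ⊕ 0x8 = 0x8.
P4: D(K, 0x3) = 0xE; 0xE ⊕ 0xD = 0x3.
P5: D(K, 0x4) = 0x9; 0x9 ⊕ 0x3 = 0xA.

P1 = 0xC, P2 = 0x5, P3 = 0x8, P4 = 0x3, P5 = 0xA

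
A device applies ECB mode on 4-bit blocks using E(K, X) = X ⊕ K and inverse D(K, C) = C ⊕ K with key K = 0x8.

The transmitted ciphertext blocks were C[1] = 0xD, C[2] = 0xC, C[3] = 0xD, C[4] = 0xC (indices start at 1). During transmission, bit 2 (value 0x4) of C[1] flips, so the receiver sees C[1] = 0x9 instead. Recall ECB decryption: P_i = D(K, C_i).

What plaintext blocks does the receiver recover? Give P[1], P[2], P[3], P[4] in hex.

Only C[1] changed, to 0x9. In ECB, a change in C_i affects only P_i. Decrypting the received ciphertext:
P[1]: D(K, 0x9) = 0x1.
P[2]: D(K, 0xC) = 0x4.
P[3]: D(K, 0xD) = 0x5.
P[4]: D(K, 0xC) = 0x4.
Blocks that differ from the original plaintext: P[1].

P[1] = 0x1, P[2] = 0x4, P[3] = 0x5, P[4] = 0x4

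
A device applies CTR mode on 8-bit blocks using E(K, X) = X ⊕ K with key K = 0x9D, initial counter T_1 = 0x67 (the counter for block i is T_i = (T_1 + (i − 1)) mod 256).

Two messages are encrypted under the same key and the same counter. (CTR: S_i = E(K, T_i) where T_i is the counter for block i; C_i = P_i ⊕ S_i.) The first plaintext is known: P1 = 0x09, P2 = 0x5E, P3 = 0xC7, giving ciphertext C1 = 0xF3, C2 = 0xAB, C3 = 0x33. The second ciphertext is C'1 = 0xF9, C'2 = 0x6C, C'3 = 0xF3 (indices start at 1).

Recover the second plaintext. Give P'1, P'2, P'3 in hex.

In CTR with a reused counter, both messages share the same keystream S_i, so C_i ⊕ C'_i = P_i ⊕ P'_i and thus P'_i = P_i ⊕ C_i ⊕ C'_i.
P'1: 0x09 ⊕ 0xF3 ⊕ 0xF9 = 0x03.
P'2: 0x5E ⊕ 0xAB ⊕ 0x6C = 0x99.
P'3: 0xC7 ⊕ 0x33 ⊕ 0xF3 = 0x07.

P'1 = 0x03, P'2 = 0x99, P'3 = 0x07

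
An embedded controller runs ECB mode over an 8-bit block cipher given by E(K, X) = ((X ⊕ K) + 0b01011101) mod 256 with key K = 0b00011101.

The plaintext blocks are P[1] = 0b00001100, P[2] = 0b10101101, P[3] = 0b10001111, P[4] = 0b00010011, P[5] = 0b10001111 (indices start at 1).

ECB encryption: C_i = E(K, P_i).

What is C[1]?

C[1] = 0b01101110

C[1]: E(K, 0b00001100) = 0b01101110.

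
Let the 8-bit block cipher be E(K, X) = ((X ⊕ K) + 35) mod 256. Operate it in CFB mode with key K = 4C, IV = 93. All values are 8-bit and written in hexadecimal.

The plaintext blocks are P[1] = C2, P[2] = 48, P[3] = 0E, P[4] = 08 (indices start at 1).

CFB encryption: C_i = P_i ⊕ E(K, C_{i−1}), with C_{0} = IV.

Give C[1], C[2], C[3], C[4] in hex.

C[1]: E(K, 93) = 14; C2 ⊕ 14 = D6.
C[2]: E(K, D6) = CF; 48 ⊕ CF = 87.
C[3]: E(K, 87) = 00; 0E ⊕ 00 = 0E.
C[4]: E(K, 0E) = 77; 08 ⊕ 77 = 7F.

C[1] = D6, C[2] = 87, C[3] = 0E, C[4] = 7F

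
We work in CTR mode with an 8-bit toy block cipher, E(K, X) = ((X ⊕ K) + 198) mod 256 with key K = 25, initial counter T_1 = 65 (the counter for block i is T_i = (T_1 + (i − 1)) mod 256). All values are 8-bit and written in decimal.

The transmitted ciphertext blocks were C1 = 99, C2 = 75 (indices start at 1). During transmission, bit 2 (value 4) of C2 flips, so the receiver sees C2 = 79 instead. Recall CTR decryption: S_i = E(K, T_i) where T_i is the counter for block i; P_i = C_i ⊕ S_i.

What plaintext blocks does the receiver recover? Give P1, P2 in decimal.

P1 = 125, P2 = 110

Only C2 changed, to 79. In CTR, a change in C_i flips the same bit in P_i only; the keystream is unaffected. Decrypting the received ciphertext:
P1: T = 65, S = E(K, T) = 30; 99 ⊕ 30 = 125.
P2: T = 66, S = E(K, T) = 33; 79 ⊕ 33 = 110.
Blocks that differ from the original plaintext: P2.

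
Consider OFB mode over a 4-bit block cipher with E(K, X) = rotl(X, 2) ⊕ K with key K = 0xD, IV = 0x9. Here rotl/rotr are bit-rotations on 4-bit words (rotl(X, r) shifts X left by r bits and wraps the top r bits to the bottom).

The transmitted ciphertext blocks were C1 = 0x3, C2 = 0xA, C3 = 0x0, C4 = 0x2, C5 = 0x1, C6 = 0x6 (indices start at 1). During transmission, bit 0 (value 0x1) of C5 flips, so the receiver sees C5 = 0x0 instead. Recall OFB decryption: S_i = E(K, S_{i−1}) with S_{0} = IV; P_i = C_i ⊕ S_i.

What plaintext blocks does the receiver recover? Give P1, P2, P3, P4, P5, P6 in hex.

Only C5 changed, to 0x0. In OFB, a change in C_i flips the same bit in P_i only; the keystream is unaffected. Decrypting the received ciphertext:
P1: S = E(K, 0x9) = 0xB; 0x3 ⊕ 0xB = 0x8.
P2: S = E(K, 0xB) = 0x3; 0xA ⊕ 0x3 = 0x9.
P3: S = E(K, 0x3) = 0x1; 0x0 ⊕ 0x1 = 0x1.
P4: S = E(K, 0x1) = 0x9; 0x2 ⊕ 0x9 = 0xB.
P5: S = E(K, 0x9) = 0xB; 0x0 ⊕ 0xB = 0xB.
P6: S = E(K, 0xB) = 0x3; 0x6 ⊕ 0x3 = 0x5.
Blocks that differ from the original plaintext: P5.

P1 = 0x8, P2 = 0x9, P3 = 0x1, P4 = 0xB, P5 = 0xB, P6 = 0x5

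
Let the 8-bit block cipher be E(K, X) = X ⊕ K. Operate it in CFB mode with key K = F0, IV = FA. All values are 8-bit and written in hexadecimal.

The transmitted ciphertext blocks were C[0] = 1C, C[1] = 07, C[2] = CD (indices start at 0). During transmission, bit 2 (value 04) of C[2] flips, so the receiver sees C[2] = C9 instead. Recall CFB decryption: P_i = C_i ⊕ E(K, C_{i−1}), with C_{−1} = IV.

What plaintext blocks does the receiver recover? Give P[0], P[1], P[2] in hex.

P[0] = 16, P[1] = EB, P[2] = 3E

Only C[2] changed, to C9. In CFB, a change in C_i flips the same bit in P_i and garbles P_{i+1}. Decrypting the received ciphertext:
P[0]: E(K, FA) = 0A; 1C ⊕ 0A = 16.
P[1]: E(K, 1C) = EC; 07 ⊕ EC = EB.
P[2]: E(K, 07) = F7; C9 ⊕ F7 = 3E.
Blocks that differ from the original plaintext: P[2].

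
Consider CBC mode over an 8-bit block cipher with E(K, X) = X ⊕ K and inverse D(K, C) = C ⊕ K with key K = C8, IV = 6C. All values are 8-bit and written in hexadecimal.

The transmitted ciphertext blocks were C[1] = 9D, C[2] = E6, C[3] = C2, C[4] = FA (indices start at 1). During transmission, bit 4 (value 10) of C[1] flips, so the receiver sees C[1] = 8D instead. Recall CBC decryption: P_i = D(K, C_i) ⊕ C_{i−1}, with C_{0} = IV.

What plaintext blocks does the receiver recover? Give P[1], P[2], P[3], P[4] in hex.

P[1] = 29, P[2] = A3, P[3] = EC, P[4] = F0

Only C[1] changed, to 8D. In CBC, a change in C_i garbles P_i and flips the same bit in P_{i+1}. Decrypting the received ciphertext:
P[1]: D(K, 8D) = 45; 45 ⊕ 6C = 29.
P[2]: D(K, E6) = 2E; 2E ⊕ 8D = A3.
P[3]: D(K, C2) = 0A; 0A ⊕ E6 = EC.
P[4]: D(K, FA) = 32; 32 ⊕ C2 = F0.
Blocks that differ from the original plaintext: P[1], P[2].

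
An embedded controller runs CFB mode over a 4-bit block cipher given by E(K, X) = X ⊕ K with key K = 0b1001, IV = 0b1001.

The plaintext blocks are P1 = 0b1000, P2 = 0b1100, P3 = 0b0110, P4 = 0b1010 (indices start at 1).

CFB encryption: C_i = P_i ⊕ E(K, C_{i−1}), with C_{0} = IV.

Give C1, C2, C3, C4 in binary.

C1 = 0b1000, C2 = 0b1101, C3 = 0b0010, C4 = 0b0001

C1: E(K, 0b1001) = 0b0000; 0b1000 ⊕ 0b0000 = 0b1000.
C2: E(K, 0b1000) = 0b0001; 0b1100 ⊕ 0b0001 = 0b1101.
C3: E(K, 0b1101) = 0b0100; 0b0110 ⊕ 0b0100 = 0b0010.
C4: E(K, 0b0010) = 0b1011; 0b1010 ⊕ 0b1011 = 0b0001.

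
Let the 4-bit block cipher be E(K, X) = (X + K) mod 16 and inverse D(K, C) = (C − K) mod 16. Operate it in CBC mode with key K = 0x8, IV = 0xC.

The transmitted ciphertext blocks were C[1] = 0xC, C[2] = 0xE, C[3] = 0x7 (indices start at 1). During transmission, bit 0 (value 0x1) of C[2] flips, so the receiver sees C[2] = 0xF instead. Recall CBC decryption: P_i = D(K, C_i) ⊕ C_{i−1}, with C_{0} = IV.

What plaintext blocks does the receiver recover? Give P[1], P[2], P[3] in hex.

P[1] = 0x8, P[2] = 0xB, P[3] = 0x0

Only C[2] changed, to 0xF. In CBC, a change in C_i garbles P_i and flips the same bit in P_{i+1}. Decrypting the received ciphertext:
P[1]: D(K, 0xC) = 0x4; 0x4 ⊕ 0xC = 0x8.
P[2]: D(K, 0xF) = 0x7; 0x7 ⊕ 0xC = 0xB.
P[3]: D(K, 0x7) = 0xF; 0xF ⊕ 0xF = 0x0.
Blocks that differ from the original plaintext: P[2], P[3].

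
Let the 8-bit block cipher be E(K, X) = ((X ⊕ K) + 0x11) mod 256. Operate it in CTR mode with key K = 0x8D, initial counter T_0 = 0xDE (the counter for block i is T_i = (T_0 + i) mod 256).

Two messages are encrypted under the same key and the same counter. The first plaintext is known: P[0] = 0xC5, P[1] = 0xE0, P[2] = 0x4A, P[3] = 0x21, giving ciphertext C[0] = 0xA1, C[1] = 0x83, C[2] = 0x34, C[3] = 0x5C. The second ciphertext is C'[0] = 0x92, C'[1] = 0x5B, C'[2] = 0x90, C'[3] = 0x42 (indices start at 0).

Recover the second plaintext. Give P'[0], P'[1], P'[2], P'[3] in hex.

In CTR with a reused counter, both messages share the same keystream S_i, so C_i ⊕ C'_i = P_i ⊕ P'_i and thus P'_i = P_i ⊕ C_i ⊕ C'_i.
P'[0]: 0xC5 ⊕ 0xA1 ⊕ 0x92 = 0xF6.
P'[1]: 0xE0 ⊕ 0x83 ⊕ 0x5B = 0x38.
P'[2]: 0x4A ⊕ 0x34 ⊕ 0x90 = 0xEE.
P'[3]: 0x21 ⊕ 0x5C ⊕ 0x42 = 0x3F.

P'[0] = 0xF6, P'[1] = 0x38, P'[2] = 0xEE, P'[3] = 0x3F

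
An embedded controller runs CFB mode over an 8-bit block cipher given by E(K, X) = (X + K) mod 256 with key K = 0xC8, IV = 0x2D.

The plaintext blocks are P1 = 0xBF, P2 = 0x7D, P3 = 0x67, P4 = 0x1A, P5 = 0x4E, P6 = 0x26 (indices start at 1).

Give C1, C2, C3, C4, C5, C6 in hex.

C1 = 0x4A, C2 = 0x6F, C3 = 0x50, C4 = 0x02, C5 = 0x84, C6 = 0x6A

CFB encryption: C_i = P_i ⊕ E(K, C_{i−1}), with C_{0} = IV.
C1: E(K, 0x2D) = 0xF5; 0xBF ⊕ 0xF5 = 0x4A.
C2: E(K, 0x4A) = 0x12; 0x7D ⊕ 0x12 = 0x6F.
C3: E(K, 0x6F) = 0x37; 0x67 ⊕ 0x37 = 0x50.
C4: E(K, 0x50) = 0x18; 0x1A ⊕ 0x18 = 0x02.
C5: E(K, 0x02) = 0xCA; 0x4E ⊕ 0xCA = 0x84.
C6: E(K, 0x84) = 0x4C; 0x26 ⊕ 0x4C = 0x6A.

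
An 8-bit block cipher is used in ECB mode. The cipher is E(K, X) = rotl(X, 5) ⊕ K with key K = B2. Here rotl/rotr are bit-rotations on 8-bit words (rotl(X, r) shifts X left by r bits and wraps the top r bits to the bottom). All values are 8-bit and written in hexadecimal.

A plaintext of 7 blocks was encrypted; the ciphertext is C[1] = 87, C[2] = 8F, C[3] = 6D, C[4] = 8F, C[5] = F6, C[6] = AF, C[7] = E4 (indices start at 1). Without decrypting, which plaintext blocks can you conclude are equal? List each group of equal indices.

P[2] = P[4]

ECB encrypts each block independently with the same key, so equal ciphertext blocks imply equal plaintext blocks.
C[2] = C[4] = 8F, so P[2] = P[4].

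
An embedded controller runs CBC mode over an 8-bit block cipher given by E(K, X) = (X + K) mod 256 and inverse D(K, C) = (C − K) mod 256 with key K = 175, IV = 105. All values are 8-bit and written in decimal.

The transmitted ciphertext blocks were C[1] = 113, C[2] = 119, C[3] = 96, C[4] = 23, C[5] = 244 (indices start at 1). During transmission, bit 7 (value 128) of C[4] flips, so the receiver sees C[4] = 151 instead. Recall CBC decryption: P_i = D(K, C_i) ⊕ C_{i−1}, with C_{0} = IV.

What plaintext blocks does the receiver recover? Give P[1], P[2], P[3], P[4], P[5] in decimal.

Only C[4] changed, to 151. In CBC, a change in C_i garbles P_i and flips the same bit in P_{i+1}. Decrypting the received ciphertext:
P[1]: D(K, 113) = 194; 194 ⊕ 105 = 171.
P[2]: D(K, 119) = 200; 200 ⊕ 113 = 185.
P[3]: D(K, 96) = 177; 177 ⊕ 119 = 198.
P[4]: D(K, 151) = 232; 232 ⊕ 96 = 136.
P[5]: D(K, 244) = 69; 69 ⊕ 151 = 210.
Blocks that differ from the original plaintext: P[4], P[5].

P[1] = 171, P[2] = 185, P[3] = 198, P[4] = 136, P[5] = 210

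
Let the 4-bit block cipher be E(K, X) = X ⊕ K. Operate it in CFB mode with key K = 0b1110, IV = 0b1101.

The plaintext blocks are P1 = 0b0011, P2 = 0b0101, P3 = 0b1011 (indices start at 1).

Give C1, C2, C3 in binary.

CFB encryption: C_i = P_i ⊕ E(K, C_{i−1}), with C_{0} = IV.
C1: E(K, 0b1101) = 0b0011; 0b0011 ⊕ 0b0011 = 0b0000.
C2: E(K, 0b0000) = 0b1110; 0b0101 ⊕ 0b1110 = 0b1011.
C3: E(K, 0b1011) = 0b0101; 0b1011 ⊕ 0b0101 = 0b1110.

C1 = 0b0000, C2 = 0b1011, C3 = 0b1110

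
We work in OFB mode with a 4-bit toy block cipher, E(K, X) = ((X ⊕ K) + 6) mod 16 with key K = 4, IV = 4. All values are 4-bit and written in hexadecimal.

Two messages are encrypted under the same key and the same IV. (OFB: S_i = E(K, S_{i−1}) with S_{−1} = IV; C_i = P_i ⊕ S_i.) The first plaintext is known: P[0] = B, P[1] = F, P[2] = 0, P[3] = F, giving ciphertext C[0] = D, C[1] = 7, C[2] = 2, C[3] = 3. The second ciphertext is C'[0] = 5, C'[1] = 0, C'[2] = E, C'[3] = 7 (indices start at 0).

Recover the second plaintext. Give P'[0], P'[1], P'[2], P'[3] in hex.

P'[0] = 3, P'[1] = 8, P'[2] = C, P'[3] = B

In OFB with a reused IV, both messages share the same keystream S_i, so C_i ⊕ C'_i = P_i ⊕ P'_i and thus P'_i = P_i ⊕ C_i ⊕ C'_i.
P'[0]: B ⊕ D ⊕ 5 = 3.
P'[1]: F ⊕ 7 ⊕ 0 = 8.
P'[2]: 0 ⊕ 2 ⊕ E = C.
P'[3]: F ⊕ 3 ⊕ 7 = B.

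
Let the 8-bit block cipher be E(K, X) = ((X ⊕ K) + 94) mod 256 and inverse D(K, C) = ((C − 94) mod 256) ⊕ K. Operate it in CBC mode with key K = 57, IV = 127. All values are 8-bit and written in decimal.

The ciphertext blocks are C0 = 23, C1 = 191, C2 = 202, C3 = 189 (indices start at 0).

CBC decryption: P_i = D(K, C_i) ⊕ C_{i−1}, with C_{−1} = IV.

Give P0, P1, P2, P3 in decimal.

P0 = 255, P1 = 79, P2 = 234, P3 = 172

P0: D(K, 23) = 128; 128 ⊕ 127 = 255.
P1: D(K, 191) = 88; 88 ⊕ 23 = 79.
P2: D(K, 202) = 85; 85 ⊕ 191 = 234.
P3: D(K, 189) = 102; 102 ⊕ 202 = 172.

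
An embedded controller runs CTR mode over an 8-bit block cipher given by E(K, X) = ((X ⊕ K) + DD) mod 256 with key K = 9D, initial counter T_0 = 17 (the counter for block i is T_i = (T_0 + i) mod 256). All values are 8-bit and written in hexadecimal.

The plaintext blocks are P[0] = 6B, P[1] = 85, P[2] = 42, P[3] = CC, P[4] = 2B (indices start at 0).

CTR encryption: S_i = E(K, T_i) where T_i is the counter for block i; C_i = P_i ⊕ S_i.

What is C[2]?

C[0]: T = 17, S = E(K, T) = 67; 6B ⊕ 67 = 0C.
C[1]: T = 18, S = E(K, T) = 62; 85 ⊕ 62 = E7.
C[2]: T = 19, S = E(K, T) = 61; 42 ⊕ 61 = 23.

C[2] = 23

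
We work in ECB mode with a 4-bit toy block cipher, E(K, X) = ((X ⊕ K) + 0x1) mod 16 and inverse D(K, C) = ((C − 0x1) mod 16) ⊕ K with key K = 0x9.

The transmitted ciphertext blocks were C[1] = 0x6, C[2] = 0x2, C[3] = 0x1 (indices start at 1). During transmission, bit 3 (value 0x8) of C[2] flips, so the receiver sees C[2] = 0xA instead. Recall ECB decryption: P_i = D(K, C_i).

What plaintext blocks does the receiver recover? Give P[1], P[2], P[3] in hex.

Only C[2] changed, to 0xA. In ECB, a change in C_i affects only P_i. Decrypting the received ciphertext:
P[1]: D(K, 0x6) = 0xC.
P[2]: D(K, 0xA) = 0x0.
P[3]: D(K, 0x1) = 0x9.
Blocks that differ from the original plaintext: P[2].

P[1] = 0xC, P[2] = 0x0, P[3] = 0x9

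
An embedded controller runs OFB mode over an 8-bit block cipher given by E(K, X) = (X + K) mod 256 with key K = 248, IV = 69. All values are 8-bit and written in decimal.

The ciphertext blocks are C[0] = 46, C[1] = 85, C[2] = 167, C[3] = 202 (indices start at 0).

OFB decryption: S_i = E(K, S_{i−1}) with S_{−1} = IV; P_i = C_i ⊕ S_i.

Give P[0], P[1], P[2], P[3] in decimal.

P[0] = 19, P[1] = 96, P[2] = 138, P[3] = 239

P[0]: S = E(K, 69) = 61; 46 ⊕ 61 = 19.
P[1]: S = E(K, 61) = 53; 85 ⊕ 53 = 96.
P[2]: S = E(K, 53) = 45; 167 ⊕ 45 = 138.
P[3]: S = E(K, 45) = 37; 202 ⊕ 37 = 239.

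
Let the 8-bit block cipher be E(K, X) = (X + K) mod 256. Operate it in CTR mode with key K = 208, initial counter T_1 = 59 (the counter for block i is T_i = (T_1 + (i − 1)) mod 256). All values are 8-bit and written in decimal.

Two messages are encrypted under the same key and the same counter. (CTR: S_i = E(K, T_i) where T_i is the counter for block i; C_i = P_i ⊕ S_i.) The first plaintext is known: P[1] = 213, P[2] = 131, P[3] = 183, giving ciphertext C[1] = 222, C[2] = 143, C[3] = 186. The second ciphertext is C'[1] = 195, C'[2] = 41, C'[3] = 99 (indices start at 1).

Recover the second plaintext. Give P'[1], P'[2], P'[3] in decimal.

P'[1] = 200, P'[2] = 37, P'[3] = 110

In CTR with a reused counter, both messages share the same keystream S_i, so C_i ⊕ C'_i = P_i ⊕ P'_i and thus P'_i = P_i ⊕ C_i ⊕ C'_i.
P'[1]: 213 ⊕ 222 ⊕ 195 = 200.
P'[2]: 131 ⊕ 143 ⊕ 41 = 37.
P'[3]: 183 ⊕ 186 ⊕ 99 = 110.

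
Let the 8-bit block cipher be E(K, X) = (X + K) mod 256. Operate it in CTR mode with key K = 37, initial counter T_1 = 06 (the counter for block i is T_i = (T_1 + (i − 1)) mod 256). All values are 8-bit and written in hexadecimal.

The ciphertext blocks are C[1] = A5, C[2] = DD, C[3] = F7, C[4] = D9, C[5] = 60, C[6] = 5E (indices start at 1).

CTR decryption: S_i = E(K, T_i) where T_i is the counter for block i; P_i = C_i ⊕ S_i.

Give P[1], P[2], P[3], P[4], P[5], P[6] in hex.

P[1] = 98, P[2] = E3, P[3] = C8, P[4] = 99, P[5] = 21, P[6] = 1C

P[1]: T = 06, S = E(K, T) = 3D; A5 ⊕ 3D = 98.
P[2]: T = 07, S = E(K, T) = 3E; DD ⊕ 3E = E3.
P[3]: T = 08, S = E(K, T) = 3F; F7 ⊕ 3F = C8.
P[4]: T = 09, S = E(K, T) = 40; D9 ⊕ 40 = 99.
P[5]: T = 0A, S = E(K, T) = 41; 60 ⊕ 41 = 21.
P[6]: T = 0B, S = E(K, T) = 42; 5E ⊕ 42 = 1C.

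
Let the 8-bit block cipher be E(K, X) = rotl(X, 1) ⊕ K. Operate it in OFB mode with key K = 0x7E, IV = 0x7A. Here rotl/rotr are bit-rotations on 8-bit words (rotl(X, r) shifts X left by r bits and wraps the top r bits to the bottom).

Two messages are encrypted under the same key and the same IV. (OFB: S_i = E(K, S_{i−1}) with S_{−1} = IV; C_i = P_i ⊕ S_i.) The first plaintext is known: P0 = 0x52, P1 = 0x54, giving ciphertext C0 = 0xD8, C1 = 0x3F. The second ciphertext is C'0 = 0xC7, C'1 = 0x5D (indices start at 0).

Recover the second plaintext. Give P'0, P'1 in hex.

P'0 = 0x4D, P'1 = 0x36

In OFB with a reused IV, both messages share the same keystream S_i, so C_i ⊕ C'_i = P_i ⊕ P'_i and thus P'_i = P_i ⊕ C_i ⊕ C'_i.
P'0: 0x52 ⊕ 0xD8 ⊕ 0xC7 = 0x4D.
P'1: 0x54 ⊕ 0x3F ⊕ 0x5D = 0x36.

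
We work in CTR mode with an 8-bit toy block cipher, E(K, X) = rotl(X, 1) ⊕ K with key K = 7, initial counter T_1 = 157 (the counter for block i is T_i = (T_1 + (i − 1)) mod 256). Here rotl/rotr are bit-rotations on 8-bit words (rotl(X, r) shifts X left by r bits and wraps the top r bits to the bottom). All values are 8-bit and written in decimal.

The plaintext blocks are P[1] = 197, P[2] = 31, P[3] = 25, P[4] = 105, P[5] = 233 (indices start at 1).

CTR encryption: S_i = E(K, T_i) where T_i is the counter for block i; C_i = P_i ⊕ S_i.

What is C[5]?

C[1]: T = 157, S = E(K, T) = 60; 197 ⊕ 60 = 249.
C[2]: T = 158, S = E(K, T) = 58; 31 ⊕ 58 = 37.
C[3]: T = 159, S = E(K, T) = 56; 25 ⊕ 56 = 33.
C[4]: T = 160, S = E(K, T) = 70; 105 ⊕ 70 = 47.
C[5]: T = 161, S = E(K, T) = 68; 233 ⊕ 68 = 173.

C[5] = 173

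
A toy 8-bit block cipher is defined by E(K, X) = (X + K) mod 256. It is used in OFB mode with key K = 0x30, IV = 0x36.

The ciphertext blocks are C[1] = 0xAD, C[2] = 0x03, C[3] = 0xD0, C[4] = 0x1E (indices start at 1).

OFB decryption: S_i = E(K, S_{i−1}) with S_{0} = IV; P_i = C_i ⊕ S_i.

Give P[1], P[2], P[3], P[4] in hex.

P[1]: S = E(K, 0x36) = 0x66; 0xAD ⊕ 0x66 = 0xCB.
P[2]: S = E(K, 0x66) = 0x96; 0x03 ⊕ 0x96 = 0x95.
P[3]: S = E(K, 0x96) = 0xC6; 0xD0 ⊕ 0xC6 = 0x16.
P[4]: S = E(K, 0xC6) = 0xF6; 0x1E ⊕ 0xF6 = 0xE8.

P[1] = 0xCB, P[2] = 0x95, P[3] = 0x16, P[4] = 0xE8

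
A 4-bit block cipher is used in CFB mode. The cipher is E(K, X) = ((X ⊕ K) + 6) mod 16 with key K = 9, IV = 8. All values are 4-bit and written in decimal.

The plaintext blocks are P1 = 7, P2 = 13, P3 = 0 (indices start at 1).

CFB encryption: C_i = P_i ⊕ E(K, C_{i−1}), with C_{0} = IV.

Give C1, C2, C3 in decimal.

C1 = 0, C2 = 2, C3 = 1

C1: E(K, 8) = 7; 7 ⊕ 7 = 0.
C2: E(K, 0) = 15; 13 ⊕ 15 = 2.
C3: E(K, 2) = 1; 0 ⊕ 1 = 1.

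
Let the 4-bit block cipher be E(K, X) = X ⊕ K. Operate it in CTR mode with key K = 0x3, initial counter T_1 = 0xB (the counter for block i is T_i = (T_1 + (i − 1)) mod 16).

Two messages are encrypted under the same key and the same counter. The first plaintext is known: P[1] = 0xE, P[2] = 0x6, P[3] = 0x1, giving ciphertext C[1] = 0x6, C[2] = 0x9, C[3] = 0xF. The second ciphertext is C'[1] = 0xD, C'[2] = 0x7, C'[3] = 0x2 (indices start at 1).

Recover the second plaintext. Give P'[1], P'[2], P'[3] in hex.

P'[1] = 0x5, P'[2] = 0x8, P'[3] = 0xC

In CTR with a reused counter, both messages share the same keystream S_i, so C_i ⊕ C'_i = P_i ⊕ P'_i and thus P'_i = P_i ⊕ C_i ⊕ C'_i.
P'[1]: 0xE ⊕ 0x6 ⊕ 0xD = 0x5.
P'[2]: 0x6 ⊕ 0x9 ⊕ 0x7 = 0x8.
P'[3]: 0x1 ⊕ 0xF ⊕ 0x2 = 0xC.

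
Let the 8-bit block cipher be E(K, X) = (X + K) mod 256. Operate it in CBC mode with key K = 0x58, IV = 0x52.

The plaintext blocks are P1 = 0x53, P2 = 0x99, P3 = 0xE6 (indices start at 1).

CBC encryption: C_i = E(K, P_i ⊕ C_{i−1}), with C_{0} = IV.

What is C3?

C1: P1 ⊕ 0x52 = 0x01; E(K, 0x01) = 0x59.
C2: P2 ⊕ 0x59 = 0xC0; E(K, 0xC0) = 0x18.
C3: P3 ⊕ 0x18 = 0xFE; E(K, 0xFE) = 0x56.

C3 = 0x56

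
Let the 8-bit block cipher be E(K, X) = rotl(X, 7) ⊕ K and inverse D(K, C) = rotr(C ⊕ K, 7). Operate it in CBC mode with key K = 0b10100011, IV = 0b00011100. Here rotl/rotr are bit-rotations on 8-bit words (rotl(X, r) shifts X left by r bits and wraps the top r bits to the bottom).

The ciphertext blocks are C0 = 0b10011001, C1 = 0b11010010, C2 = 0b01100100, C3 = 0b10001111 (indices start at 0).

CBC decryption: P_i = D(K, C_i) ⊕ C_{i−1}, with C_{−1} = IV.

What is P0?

P0: D(K, 0b10011001) = 0b01110100; 0b01110100 ⊕ 0b00011100 = 0b01101000.

P0 = 0b01101000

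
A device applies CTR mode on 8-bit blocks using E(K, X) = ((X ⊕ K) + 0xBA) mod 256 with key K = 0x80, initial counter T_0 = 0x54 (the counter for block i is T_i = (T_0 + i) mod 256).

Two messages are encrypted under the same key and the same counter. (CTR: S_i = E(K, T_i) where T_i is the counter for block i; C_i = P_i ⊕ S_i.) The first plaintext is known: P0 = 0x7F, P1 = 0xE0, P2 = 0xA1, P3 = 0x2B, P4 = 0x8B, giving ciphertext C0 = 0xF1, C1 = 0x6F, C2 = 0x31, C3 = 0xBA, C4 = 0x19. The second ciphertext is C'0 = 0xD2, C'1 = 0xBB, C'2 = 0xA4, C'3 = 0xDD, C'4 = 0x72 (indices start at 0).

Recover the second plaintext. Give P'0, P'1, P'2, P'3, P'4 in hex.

P'0 = 0x5C, P'1 = 0x34, P'2 = 0x34, P'3 = 0x4C, P'4 = 0xE0

In CTR with a reused counter, both messages share the same keystream S_i, so C_i ⊕ C'_i = P_i ⊕ P'_i and thus P'_i = P_i ⊕ C_i ⊕ C'_i.
P'0: 0x7F ⊕ 0xF1 ⊕ 0xD2 = 0x5C.
P'1: 0xE0 ⊕ 0x6F ⊕ 0xBB = 0x34.
P'2: 0xA1 ⊕ 0x31 ⊕ 0xA4 = 0x34.
P'3: 0x2B ⊕ 0xBA ⊕ 0xDD = 0x4C.
P'4: 0x8B ⊕ 0x19 ⊕ 0x72 = 0xE0.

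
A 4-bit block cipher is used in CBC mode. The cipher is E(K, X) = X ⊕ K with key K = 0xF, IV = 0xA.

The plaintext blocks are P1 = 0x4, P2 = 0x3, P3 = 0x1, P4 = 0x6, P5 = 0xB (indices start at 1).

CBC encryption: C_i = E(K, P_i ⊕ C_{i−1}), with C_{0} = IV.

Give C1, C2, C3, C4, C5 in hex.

C1: P1 ⊕ 0xA = 0xE; E(K, 0xE) = 0x1.
C2: P2 ⊕ 0x1 = 0x2; E(K, 0x2) = 0xD.
C3: P3 ⊕ 0xD = 0xC; E(K, 0xC) = 0x3.
C4: P4 ⊕ 0x3 = 0x5; E(K, 0x5) = 0xA.
C5: P5 ⊕ 0xA = 0x1; E(K, 0x1) = 0xE.

C1 = 0x1, C2 = 0xD, C3 = 0x3, C4 = 0xA, C5 = 0xE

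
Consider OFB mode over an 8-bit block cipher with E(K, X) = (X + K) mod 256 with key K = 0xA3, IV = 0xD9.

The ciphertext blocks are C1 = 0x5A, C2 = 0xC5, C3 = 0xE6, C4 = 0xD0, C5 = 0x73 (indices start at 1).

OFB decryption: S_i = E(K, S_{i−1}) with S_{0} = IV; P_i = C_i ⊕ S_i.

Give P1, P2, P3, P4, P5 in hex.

P1: S = E(K, 0xD9) = 0x7C; 0x5A ⊕ 0x7C = 0x26.
P2: S = E(K, 0x7C) = 0x1F; 0xC5 ⊕ 0x1F = 0xDA.
P3: S = E(K, 0x1F) = 0xC2; 0xE6 ⊕ 0xC2 = 0x24.
P4: S = E(K, 0xC2) = 0x65; 0xD0 ⊕ 0x65 = 0xB5.
P5: S = E(K, 0x65) = 0x08; 0x73 ⊕ 0x08 = 0x7B.

P1 = 0x26, P2 = 0xDA, P3 = 0x24, P4 = 0xB5, P5 = 0x7B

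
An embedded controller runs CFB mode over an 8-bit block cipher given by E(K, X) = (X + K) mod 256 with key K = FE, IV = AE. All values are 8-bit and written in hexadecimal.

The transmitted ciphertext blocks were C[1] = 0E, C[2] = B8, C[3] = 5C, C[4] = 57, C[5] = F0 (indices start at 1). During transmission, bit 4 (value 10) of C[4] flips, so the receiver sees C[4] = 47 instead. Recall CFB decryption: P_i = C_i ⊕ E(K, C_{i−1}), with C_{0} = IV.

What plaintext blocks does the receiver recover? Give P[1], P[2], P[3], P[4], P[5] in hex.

Only C[4] changed, to 47. In CFB, a change in C_i flips the same bit in P_i and garbles P_{i+1}. Decrypting the received ciphertext:
P[1]: E(K, AE) = AC; 0E ⊕ AC = A2.
P[2]: E(K, 0E) = 0C; B8 ⊕ 0C = B4.
P[3]: E(K, B8) = B6; 5C ⊕ B6 = EA.
P[4]: E(K, 5C) = 5A; 47 ⊕ 5A = 1D.
P[5]: E(K, 47) = 45; F0 ⊕ 45 = B5.
Blocks that differ from the original plaintext: P[4], P[5].

P[1] = A2, P[2] = B4, P[3] = EA, P[4] = 1D, P[5] = B5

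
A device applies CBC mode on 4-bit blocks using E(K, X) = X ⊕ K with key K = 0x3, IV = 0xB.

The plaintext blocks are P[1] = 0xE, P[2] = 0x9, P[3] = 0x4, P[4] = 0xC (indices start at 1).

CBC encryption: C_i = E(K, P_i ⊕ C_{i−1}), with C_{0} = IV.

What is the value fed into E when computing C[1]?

C[1]: P[1] ⊕ 0xB = 0x5; E(K, 0x5) = 0x6.
So the input to E for block [1] is 0x5.

0x5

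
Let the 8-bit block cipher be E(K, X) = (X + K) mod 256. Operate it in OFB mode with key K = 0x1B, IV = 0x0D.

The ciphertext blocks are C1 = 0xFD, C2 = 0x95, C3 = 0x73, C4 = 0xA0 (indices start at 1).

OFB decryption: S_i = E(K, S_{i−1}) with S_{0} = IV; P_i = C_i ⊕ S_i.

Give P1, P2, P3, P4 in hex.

P1: S = E(K, 0x0D) = 0x28; 0xFD ⊕ 0x28 = 0xD5.
P2: S = E(K, 0x28) = 0x43; 0x95 ⊕ 0x43 = 0xD6.
P3: S = E(K, 0x43) = 0x5E; 0x73 ⊕ 0x5E = 0x2D.
P4: S = E(K, 0x5E) = 0x79; 0xA0 ⊕ 0x79 = 0xD9.

P1 = 0xD5, P2 = 0xD6, P3 = 0x2D, P4 = 0xD9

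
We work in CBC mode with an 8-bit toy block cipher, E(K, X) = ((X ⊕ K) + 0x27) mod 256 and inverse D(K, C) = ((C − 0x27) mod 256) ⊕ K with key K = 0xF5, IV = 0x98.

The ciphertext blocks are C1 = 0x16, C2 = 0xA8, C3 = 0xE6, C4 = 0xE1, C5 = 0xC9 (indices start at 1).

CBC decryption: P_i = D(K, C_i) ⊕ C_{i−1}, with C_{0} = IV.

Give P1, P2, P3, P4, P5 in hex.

P1 = 0x82, P2 = 0x62, P3 = 0xE2, P4 = 0xA9, P5 = 0xB6

P1: D(K, 0x16) = 0x1A; 0x1A ⊕ 0x98 = 0x82.
P2: D(K, 0xA8) = 0x74; 0x74 ⊕ 0x16 = 0x62.
P3: D(K, 0xE6) = 0x4A; 0x4A ⊕ 0xA8 = 0xE2.
P4: D(K, 0xE1) = 0x4F; 0x4F ⊕ 0xE6 = 0xA9.
P5: D(K, 0xC9) = 0x57; 0x57 ⊕ 0xE1 = 0xB6.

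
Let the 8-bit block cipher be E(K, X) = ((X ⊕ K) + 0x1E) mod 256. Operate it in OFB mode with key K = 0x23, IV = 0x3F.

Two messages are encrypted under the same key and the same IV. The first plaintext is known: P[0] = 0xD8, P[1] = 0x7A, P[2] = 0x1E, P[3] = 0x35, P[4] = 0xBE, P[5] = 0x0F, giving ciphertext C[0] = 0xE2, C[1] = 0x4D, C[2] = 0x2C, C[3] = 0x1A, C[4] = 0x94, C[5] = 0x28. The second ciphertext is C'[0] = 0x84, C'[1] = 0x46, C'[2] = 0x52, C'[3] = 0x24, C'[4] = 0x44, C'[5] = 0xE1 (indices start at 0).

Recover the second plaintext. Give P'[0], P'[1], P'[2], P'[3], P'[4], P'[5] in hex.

In OFB with a reused IV, both messages share the same keystream S_i, so C_i ⊕ C'_i = P_i ⊕ P'_i and thus P'_i = P_i ⊕ C_i ⊕ C'_i.
P'[0]: 0xD8 ⊕ 0xE2 ⊕ 0x84 = 0xBE.
P'[1]: 0x7A ⊕ 0x4D ⊕ 0x46 = 0x71.
P'[2]: 0x1E ⊕ 0x2C ⊕ 0x52 = 0x60.
P'[3]: 0x35 ⊕ 0x1A ⊕ 0x24 = 0x0B.
P'[4]: 0xBE ⊕ 0x94 ⊕ 0x44 = 0x6E.
P'[5]: 0x0F ⊕ 0x28 ⊕ 0xE1 = 0xC6.

P'[0] = 0xBE, P'[1] = 0x71, P'[2] = 0x60, P'[3] = 0x0B, P'[4] = 0x6E, P'[5] = 0xC6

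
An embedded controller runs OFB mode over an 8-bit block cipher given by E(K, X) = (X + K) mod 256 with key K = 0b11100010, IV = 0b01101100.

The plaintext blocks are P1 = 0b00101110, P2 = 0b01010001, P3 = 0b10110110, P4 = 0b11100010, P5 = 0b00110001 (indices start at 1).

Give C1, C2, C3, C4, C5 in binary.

C1 = 0b01100000, C2 = 0b01100001, C3 = 0b10100100, C4 = 0b00010110, C5 = 0b11100111

OFB encryption: S_i = E(K, S_{i−1}) with S_{0} = IV; C_i = P_i ⊕ S_i.
C1: S = E(K, 0b01101100) = 0b01001110; 0b00101110 ⊕ 0b01001110 = 0b01100000.
C2: S = E(K, 0b01001110) = 0b00110000; 0b01010001 ⊕ 0b00110000 = 0b01100001.
C3: S = E(K, 0b00110000) = 0b00010010; 0b10110110 ⊕ 0b00010010 = 0b10100100.
C4: S = E(K, 0b00010010) = 0b11110100; 0b11100010 ⊕ 0b11110100 = 0b00010110.
C5: S = E(K, 0b11110100) = 0b11010110; 0b00110001 ⊕ 0b11010110 = 0b11100111.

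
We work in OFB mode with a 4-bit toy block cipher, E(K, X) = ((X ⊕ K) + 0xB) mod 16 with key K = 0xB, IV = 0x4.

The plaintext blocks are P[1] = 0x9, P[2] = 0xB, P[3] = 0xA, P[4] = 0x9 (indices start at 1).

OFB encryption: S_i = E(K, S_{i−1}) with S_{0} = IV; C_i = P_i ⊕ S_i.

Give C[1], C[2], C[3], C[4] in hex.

C[1] = 0x3, C[2] = 0x7, C[3] = 0x8, C[4] = 0xD

C[1]: S = E(K, 0x4) = 0xA; 0x9 ⊕ 0xA = 0x3.
C[2]: S = E(K, 0xA) = 0xC; 0xB ⊕ 0xC = 0x7.
C[3]: S = E(K, 0xC) = 0x2; 0xA ⊕ 0x2 = 0x8.
C[4]: S = E(K, 0x2) = 0x4; 0x9 ⊕ 0x4 = 0xD.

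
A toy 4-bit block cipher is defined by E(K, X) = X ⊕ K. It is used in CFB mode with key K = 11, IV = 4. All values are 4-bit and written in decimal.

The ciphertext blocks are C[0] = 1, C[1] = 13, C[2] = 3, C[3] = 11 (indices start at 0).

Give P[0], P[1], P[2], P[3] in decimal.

P[0] = 14, P[1] = 7, P[2] = 5, P[3] = 3

CFB decryption: P_i = C_i ⊕ E(K, C_{i−1}), with C_{−1} = IV.
P[0]: E(K, 4) = 15; 1 ⊕ 15 = 14.
P[1]: E(K, 1) = 10; 13 ⊕ 10 = 7.
P[2]: E(K, 13) = 6; 3 ⊕ 6 = 5.
P[3]: E(K, 3) = 8; 11 ⊕ 8 = 3.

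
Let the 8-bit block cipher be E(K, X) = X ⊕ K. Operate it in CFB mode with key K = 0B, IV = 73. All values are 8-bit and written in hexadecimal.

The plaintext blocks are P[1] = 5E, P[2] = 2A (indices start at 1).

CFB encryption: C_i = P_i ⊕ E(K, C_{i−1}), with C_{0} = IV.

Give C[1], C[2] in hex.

C[1] = 26, C[2] = 07

C[1]: E(K, 73) = 78; 5E ⊕ 78 = 26.
C[2]: E(K, 26) = 2D; 2A ⊕ 2D = 07.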